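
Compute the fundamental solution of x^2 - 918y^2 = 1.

First expand sqrt(918) as a continued fraction. With x_i = (sqrt(918) + m_i)/d_i and (m_0, d_0) = (0, 1): a_0 = floor(sqrt(918)) = 30, since 30^2 = 900 <= 918 < 961 = 31^2.
Iterate m_{i+1} = d_i*a_i - m_i, d_{i+1} = (918 - m_{i+1}^2)/d_i, a_{i+1} = floor((a_0 + m_{i+1})/d_{i+1}):
  m_1 = 1*30 - 0 = 30, d_1 = (918 - 30^2)/1 = 18/1 = 18, a_1 = floor((30 + 30)/18) = 3.
  m_2 = 18*3 - 30 = 24, d_2 = (918 - 24^2)/18 = 342/18 = 19, a_2 = floor((30 + 24)/19) = 2.
  m_3 = 19*2 - 24 = 14, d_3 = (918 - 14^2)/19 = 722/19 = 38, a_3 = floor((30 + 14)/38) = 1.
  m_4 = 38*1 - 14 = 24, d_4 = (918 - 24^2)/38 = 342/38 = 9, a_4 = floor((30 + 24)/9) = 6.
  m_5 = 9*6 - 24 = 30, d_5 = (918 - 30^2)/9 = 18/9 = 2, a_5 = floor((30 + 30)/2) = 30.
  m_6 = 2*30 - 30 = 30, d_6 = (918 - 30^2)/2 = 18/2 = 9, a_6 = floor((30 + 30)/9) = 6.
  m_7 = 9*6 - 30 = 24, d_7 = (918 - 24^2)/9 = 342/9 = 38, a_7 = floor((30 + 24)/38) = 1.
  m_8 = 38*1 - 24 = 14, d_8 = (918 - 14^2)/38 = 722/38 = 19, a_8 = floor((30 + 14)/19) = 2.
  m_9 = 19*2 - 14 = 24, d_9 = (918 - 24^2)/19 = 342/19 = 18, a_9 = floor((30 + 24)/18) = 3.
  m_10 = 18*3 - 24 = 30, d_10 = (918 - 30^2)/18 = 18/18 = 1, a_10 = floor((30 + 30)/1) = 60.
  m_11 = 1*60 - 30 = 30, d_11 = (918 - 30^2)/1 = 18/1 = 18: (m_11, d_11) = (m_1, d_1) = (30, 18), so from here the quotients repeat a_1, ..., a_10; the period length is 10.
So sqrt(918) = [30; (3, 2, 1, 6, 30, 6, 1, 2, 3, 60)] with period length k = 10.
k is even, so the fundamental solution of x^2 - 918y^2 = 1 is (p_{k-1}, q_{k-1}) = (p_9, q_9); compute convergents through index 9.
Convergents (p_i = a_i*p_{i-1} + p_{i-2}, q_i = a_i*q_{i-1} + q_{i-2} with p_{-2}=0, p_{-1}=1, q_{-2}=1, q_{-1}=0):
  i=0: a_0=30, p_0 = 30*1 + 0 = 30, q_0 = 30*0 + 1 = 1.
  i=1: a_1=3, p_1 = 3*30 + 1 = 91, q_1 = 3*1 + 0 = 3.
  i=2: a_2=2, p_2 = 2*91 + 30 = 212, q_2 = 2*3 + 1 = 7.
  i=3: a_3=1, p_3 = 1*212 + 91 = 303, q_3 = 1*7 + 3 = 10.
  i=4: a_4=6, p_4 = 6*303 + 212 = 2030, q_4 = 6*10 + 7 = 67.
  i=5: a_5=30, p_5 = 30*2030 + 303 = 61203, q_5 = 30*67 + 10 = 2020.
  i=6: a_6=6, p_6 = 6*61203 + 2030 = 369248, q_6 = 6*2020 + 67 = 12187.
  i=7: a_7=1, p_7 = 1*369248 + 61203 = 430451, q_7 = 1*12187 + 2020 = 14207.
  i=8: a_8=2, p_8 = 2*430451 + 369248 = 1230150, q_8 = 2*14207 + 12187 = 40601.
  i=9: a_9=3, p_9 = 3*1230150 + 430451 = 4120901, q_9 = 3*40601 + 14207 = 136010.
Check: 4120901^2 - 918*136010^2 = 16981825051801 - 16981825051800 = 1, so (x, y) = (4120901, 136010) solves the equation, and by the theorem it is the least positive solution.

(x, y) = (4120901, 136010)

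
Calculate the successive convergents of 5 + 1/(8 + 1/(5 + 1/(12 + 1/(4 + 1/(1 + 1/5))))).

5/1, 41/8, 210/41, 2561/500, 10454/2041, 13015/2541, 75529/14746

Using the convergent recurrence p_i = a_i*p_{i-1} + p_{i-2}, q_i = a_i*q_{i-1} + q_{i-2} with p_{-2}=0, p_{-1}=1, q_{-2}=1, q_{-1}=0:
  i=0: a_0=5, p_0 = 5*1 + 0 = 5, q_0 = 5*0 + 1 = 1.
  i=1: a_1=8, p_1 = 8*5 + 1 = 41, q_1 = 8*1 + 0 = 8.
  i=2: a_2=5, p_2 = 5*41 + 5 = 210, q_2 = 5*8 + 1 = 41.
  i=3: a_3=12, p_3 = 12*210 + 41 = 2561, q_3 = 12*41 + 8 = 500.
  i=4: a_4=4, p_4 = 4*2561 + 210 = 10454, q_4 = 4*500 + 41 = 2041.
  i=5: a_5=1, p_5 = 1*10454 + 2561 = 13015, q_5 = 1*2041 + 500 = 2541.
  i=6: a_6=5, p_6 = 5*13015 + 10454 = 75529, q_6 = 5*2541 + 2041 = 14746.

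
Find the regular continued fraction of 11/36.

Run the Euclidean algorithm on 11 and 36; the successive quotients are the partial quotients a_0, a_1, ... (each step inverts the fractional part left over by the previous one):
  11 = 0*36 + 11, so a_0 = 0.
  36 = 3*11 + 3, so a_1 = 3.
  11 = 3*3 + 2, so a_2 = 3.
  3 = 1*2 + 1, so a_3 = 1.
  2 = 2*1 + 0, so a_4 = 2.
The remainder reaches 0 after 5 divisions, so the expansion has 5 partial quotients, read off in order.

[0; 3, 3, 1, 2]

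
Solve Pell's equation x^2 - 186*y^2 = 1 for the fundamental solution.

First expand sqrt(186) as a continued fraction. With x_i = (sqrt(186) + m_i)/d_i and (m_0, d_0) = (0, 1): a_0 = floor(sqrt(186)) = 13, since 13^2 = 169 <= 186 < 196 = 14^2.
Iterate m_{i+1} = d_i*a_i - m_i, d_{i+1} = (186 - m_{i+1}^2)/d_i, a_{i+1} = floor((a_0 + m_{i+1})/d_{i+1}):
  m_1 = 1*13 - 0 = 13, d_1 = (186 - 13^2)/1 = 17/1 = 17, a_1 = floor((13 + 13)/17) = 1.
  m_2 = 17*1 - 13 = 4, d_2 = (186 - 4^2)/17 = 170/17 = 10, a_2 = floor((13 + 4)/10) = 1.
  m_3 = 10*1 - 4 = 6, d_3 = (186 - 6^2)/10 = 150/10 = 15, a_3 = floor((13 + 6)/15) = 1.
  m_4 = 15*1 - 6 = 9, d_4 = (186 - 9^2)/15 = 105/15 = 7, a_4 = floor((13 + 9)/7) = 3.
  m_5 = 7*3 - 9 = 12, d_5 = (186 - 12^2)/7 = 42/7 = 6, a_5 = floor((13 + 12)/6) = 4.
  m_6 = 6*4 - 12 = 12, d_6 = (186 - 12^2)/6 = 42/6 = 7, a_6 = floor((13 + 12)/7) = 3.
  m_7 = 7*3 - 12 = 9, d_7 = (186 - 9^2)/7 = 105/7 = 15, a_7 = floor((13 + 9)/15) = 1.
  m_8 = 15*1 - 9 = 6, d_8 = (186 - 6^2)/15 = 150/15 = 10, a_8 = floor((13 + 6)/10) = 1.
  m_9 = 10*1 - 6 = 4, d_9 = (186 - 4^2)/10 = 170/10 = 17, a_9 = floor((13 + 4)/17) = 1.
  m_10 = 17*1 - 4 = 13, d_10 = (186 - 13^2)/17 = 17/17 = 1, a_10 = floor((13 + 13)/1) = 26.
  m_11 = 1*26 - 13 = 13, d_11 = (186 - 13^2)/1 = 17/1 = 17: (m_11, d_11) = (m_1, d_1) = (13, 17), so from here the quotients repeat a_1, ..., a_10; the period length is 10.
So sqrt(186) = [13; (1, 1, 1, 3, 4, 3, 1, 1, 1, 26)] with period length k = 10.
k is even, so the fundamental solution of x^2 - 186y^2 = 1 is (p_{k-1}, q_{k-1}) = (p_9, q_9); compute convergents through index 9.
Convergents (p_i = a_i*p_{i-1} + p_{i-2}, q_i = a_i*q_{i-1} + q_{i-2} with p_{-2}=0, p_{-1}=1, q_{-2}=1, q_{-1}=0):
  i=0: a_0=13, p_0 = 13*1 + 0 = 13, q_0 = 13*0 + 1 = 1.
  i=1: a_1=1, p_1 = 1*13 + 1 = 14, q_1 = 1*1 + 0 = 1.
  i=2: a_2=1, p_2 = 1*14 + 13 = 27, q_2 = 1*1 + 1 = 2.
  i=3: a_3=1, p_3 = 1*27 + 14 = 41, q_3 = 1*2 + 1 = 3.
  i=4: a_4=3, p_4 = 3*41 + 27 = 150, q_4 = 3*3 + 2 = 11.
  i=5: a_5=4, p_5 = 4*150 + 41 = 641, q_5 = 4*11 + 3 = 47.
  i=6: a_6=3, p_6 = 3*641 + 150 = 2073, q_6 = 3*47 + 11 = 152.
  i=7: a_7=1, p_7 = 1*2073 + 641 = 2714, q_7 = 1*152 + 47 = 199.
  i=8: a_8=1, p_8 = 1*2714 + 2073 = 4787, q_8 = 1*199 + 152 = 351.
  i=9: a_9=1, p_9 = 1*4787 + 2714 = 7501, q_9 = 1*351 + 199 = 550.
Check: 7501^2 - 186*550^2 = 56265001 - 56265000 = 1, so (x, y) = (7501, 550) solves the equation, and by the theorem it is the least positive solution.

(x, y) = (7501, 550)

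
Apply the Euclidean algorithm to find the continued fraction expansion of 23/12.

[1; 1, 11]

Run the Euclidean algorithm on 23 and 12; the successive quotients are the partial quotients a_0, a_1, ... (each step inverts the fractional part left over by the previous one):
  23 = 1*12 + 11, so a_0 = 1.
  12 = 1*11 + 1, so a_1 = 1.
  11 = 11*1 + 0, so a_2 = 11.
The remainder reaches 0 after 3 divisions, so the expansion has 3 partial quotients, read off in order.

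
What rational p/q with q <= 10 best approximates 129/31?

25/6

Expand x = 129/31 as a continued fraction with the Euclidean algorithm:
  129 = 4*31 + 5, so a_0 = 4.
  31 = 6*5 + 1, so a_1 = 6.
  5 = 5*1 + 0, so a_2 = 5.
so x = [4; 6, 5].
Convergents (p_i = a_i*p_{i-1} + p_{i-2}, q_i = a_i*q_{i-1} + q_{i-2} with p_{-2}=0, p_{-1}=1, q_{-2}=1, q_{-1}=0), until the denominator exceeds 10:
  i=0: a_0=4, p_0 = 4*1 + 0 = 4, q_0 = 4*0 + 1 = 1.
  i=1: a_1=6, p_1 = 6*4 + 1 = 25, q_1 = 6*1 + 0 = 6.
  i=2: a_2=5, p_2 = 5*25 + 4 = 129, q_2 = 5*6 + 1 = 31.
q_2 = 31 > 10, so the last convergent with denominator <= 10 is p_1/q_1 = 25/6.
The closest fraction with denominator <= 10 is either p_1/q_1 or the intermediate fraction (k*p_1 + p_0)/(k*q_1 + q_0) with the largest k >= 1 whose denominator stays <= 10; these approach x as k grows, and every other convergent or intermediate fraction in range is farther away.
Largest k: floor((10 - q_0)/q_1) = floor((10 - 1)/6) = 1.
That gives (1*25 + 4)/(1*6 + 1) = 29/7.
Compare the errors: |x - 25/6| = |129*6 - 25*31|/(31*6) = 1/186, and |x - 29/7| = |129*7 - 29*31|/(31*7) = 4/217.
Cross-multiplying, 1*217 = 217 < 744 = 4*186, so 1/186 is smaller: the convergent 25/6 is closer to x than 29/7.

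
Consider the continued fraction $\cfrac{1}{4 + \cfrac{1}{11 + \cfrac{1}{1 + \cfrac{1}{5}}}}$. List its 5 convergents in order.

0/1, 1/4, 11/45, 12/49, 71/290

Using the convergent recurrence p_i = a_i*p_{i-1} + p_{i-2}, q_i = a_i*q_{i-1} + q_{i-2} with p_{-2}=0, p_{-1}=1, q_{-2}=1, q_{-1}=0:
  i=0: a_0=0, p_0 = 0*1 + 0 = 0, q_0 = 0*0 + 1 = 1.
  i=1: a_1=4, p_1 = 4*0 + 1 = 1, q_1 = 4*1 + 0 = 4.
  i=2: a_2=11, p_2 = 11*1 + 0 = 11, q_2 = 11*4 + 1 = 45.
  i=3: a_3=1, p_3 = 1*11 + 1 = 12, q_3 = 1*45 + 4 = 49.
  i=4: a_4=5, p_4 = 5*12 + 11 = 71, q_4 = 5*49 + 45 = 290.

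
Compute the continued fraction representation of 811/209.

[3; 1, 7, 2, 1, 3, 2]

Run the Euclidean algorithm on 811 and 209; the successive quotients are the partial quotients a_0, a_1, ... (each step inverts the fractional part left over by the previous one):
  811 = 3*209 + 184, so a_0 = 3.
  209 = 1*184 + 25, so a_1 = 1.
  184 = 7*25 + 9, so a_2 = 7.
  25 = 2*9 + 7, so a_3 = 2.
  9 = 1*7 + 2, so a_4 = 1.
  7 = 3*2 + 1, so a_5 = 3.
  2 = 2*1 + 0, so a_6 = 2.
The remainder reaches 0 after 7 divisions, so the expansion has 7 partial quotients, read off in order.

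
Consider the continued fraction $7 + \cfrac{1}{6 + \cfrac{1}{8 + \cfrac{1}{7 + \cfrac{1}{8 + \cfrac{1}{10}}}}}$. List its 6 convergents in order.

Using the convergent recurrence p_i = a_i*p_{i-1} + p_{i-2}, q_i = a_i*q_{i-1} + q_{i-2} with p_{-2}=0, p_{-1}=1, q_{-2}=1, q_{-1}=0:
  i=0: a_0=7, p_0 = 7*1 + 0 = 7, q_0 = 7*0 + 1 = 1.
  i=1: a_1=6, p_1 = 6*7 + 1 = 43, q_1 = 6*1 + 0 = 6.
  i=2: a_2=8, p_2 = 8*43 + 7 = 351, q_2 = 8*6 + 1 = 49.
  i=3: a_3=7, p_3 = 7*351 + 43 = 2500, q_3 = 7*49 + 6 = 349.
  i=4: a_4=8, p_4 = 8*2500 + 351 = 20351, q_4 = 8*349 + 49 = 2841.
  i=5: a_5=10, p_5 = 10*20351 + 2500 = 206010, q_5 = 10*2841 + 349 = 28759.

7/1, 43/6, 351/49, 2500/349, 20351/2841, 206010/28759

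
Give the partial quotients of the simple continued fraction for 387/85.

[4; 1, 1, 4, 4, 2]

Run the Euclidean algorithm on 387 and 85; the successive quotients are the partial quotients a_0, a_1, ... (each step inverts the fractional part left over by the previous one):
  387 = 4*85 + 47, so a_0 = 4.
  85 = 1*47 + 38, so a_1 = 1.
  47 = 1*38 + 9, so a_2 = 1.
  38 = 4*9 + 2, so a_3 = 4.
  9 = 4*2 + 1, so a_4 = 4.
  2 = 2*1 + 0, so a_5 = 2.
The remainder reaches 0 after 6 divisions, so the expansion has 6 partial quotients, read off in order.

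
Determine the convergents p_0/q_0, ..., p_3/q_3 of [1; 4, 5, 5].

Using the convergent recurrence p_i = a_i*p_{i-1} + p_{i-2}, q_i = a_i*q_{i-1} + q_{i-2} with p_{-2}=0, p_{-1}=1, q_{-2}=1, q_{-1}=0:
  i=0: a_0=1, p_0 = 1*1 + 0 = 1, q_0 = 1*0 + 1 = 1.
  i=1: a_1=4, p_1 = 4*1 + 1 = 5, q_1 = 4*1 + 0 = 4.
  i=2: a_2=5, p_2 = 5*5 + 1 = 26, q_2 = 5*4 + 1 = 21.
  i=3: a_3=5, p_3 = 5*26 + 5 = 135, q_3 = 5*21 + 4 = 109.

1/1, 5/4, 26/21, 135/109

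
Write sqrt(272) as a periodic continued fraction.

Write x_i = (sqrt(272) + m_i)/d_i with (m_0, d_0) = (0, 1). a_0 = floor(sqrt(272)) = 16, since 16^2 = 256 <= 272 < 289 = 17^2.
Iterate m_{i+1} = d_i*a_i - m_i, d_{i+1} = (272 - m_{i+1}^2)/d_i, a_{i+1} = floor((a_0 + m_{i+1})/d_{i+1}):
  m_1 = 1*16 - 0 = 16, d_1 = (272 - 16^2)/1 = 16/1 = 16, a_1 = floor((16 + 16)/16) = 2.
  m_2 = 16*2 - 16 = 16, d_2 = (272 - 16^2)/16 = 16/16 = 1, a_2 = floor((16 + 16)/1) = 32.
  m_3 = 1*32 - 16 = 16, d_3 = (272 - 16^2)/1 = 16/1 = 16: (m_3, d_3) = (m_1, d_1) = (16, 16), so from here the quotients repeat a_1, a_2; the period length is 2.
Hence the expansion of sqrt(272) is a_0 = 16 followed by the repeating block 2, 32 (period 2).

[16; (2, 32)]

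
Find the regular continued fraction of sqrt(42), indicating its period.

[6; (2, 12)]

Write x_i = (sqrt(42) + m_i)/d_i with (m_0, d_0) = (0, 1). a_0 = floor(sqrt(42)) = 6, since 6^2 = 36 <= 42 < 49 = 7^2.
Iterate m_{i+1} = d_i*a_i - m_i, d_{i+1} = (42 - m_{i+1}^2)/d_i, a_{i+1} = floor((a_0 + m_{i+1})/d_{i+1}):
  m_1 = 1*6 - 0 = 6, d_1 = (42 - 6^2)/1 = 6/1 = 6, a_1 = floor((6 + 6)/6) = 2.
  m_2 = 6*2 - 6 = 6, d_2 = (42 - 6^2)/6 = 6/6 = 1, a_2 = floor((6 + 6)/1) = 12.
  m_3 = 1*12 - 6 = 6, d_3 = (42 - 6^2)/1 = 6/1 = 6: (m_3, d_3) = (m_1, d_1) = (6, 6), so from here the quotients repeat a_1, a_2; the period length is 2.
Hence the expansion of sqrt(42) is a_0 = 6 followed by the repeating block 2, 12 (period 2).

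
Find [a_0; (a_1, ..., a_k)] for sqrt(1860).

Write x_i = (sqrt(1860) + m_i)/d_i with (m_0, d_0) = (0, 1). a_0 = floor(sqrt(1860)) = 43, since 43^2 = 1849 <= 1860 < 1936 = 44^2.
Iterate m_{i+1} = d_i*a_i - m_i, d_{i+1} = (1860 - m_{i+1}^2)/d_i, a_{i+1} = floor((a_0 + m_{i+1})/d_{i+1}):
  m_1 = 1*43 - 0 = 43, d_1 = (1860 - 43^2)/1 = 11/1 = 11, a_1 = floor((43 + 43)/11) = 7.
  m_2 = 11*7 - 43 = 34, d_2 = (1860 - 34^2)/11 = 704/11 = 64, a_2 = floor((43 + 34)/64) = 1.
  m_3 = 64*1 - 34 = 30, d_3 = (1860 - 30^2)/64 = 960/64 = 15, a_3 = floor((43 + 30)/15) = 4.
  m_4 = 15*4 - 30 = 30, d_4 = (1860 - 30^2)/15 = 960/15 = 64, a_4 = floor((43 + 30)/64) = 1.
  m_5 = 64*1 - 30 = 34, d_5 = (1860 - 34^2)/64 = 704/64 = 11, a_5 = floor((43 + 34)/11) = 7.
  m_6 = 11*7 - 34 = 43, d_6 = (1860 - 43^2)/11 = 11/11 = 1, a_6 = floor((43 + 43)/1) = 86.
  m_7 = 1*86 - 43 = 43, d_7 = (1860 - 43^2)/1 = 11/1 = 11: (m_7, d_7) = (m_1, d_1) = (43, 11), so from here the quotients repeat a_1, ..., a_6; the period length is 6.
Hence the expansion of sqrt(1860) is a_0 = 43 followed by the repeating block 7, 1, 4, 1, 7, 86 (period 6).

[43; (7, 1, 4, 1, 7, 86)]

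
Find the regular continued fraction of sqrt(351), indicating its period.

[18; (1, 2, 1, 3, 2, 2, 2, 3, 1, 2, 1, 36)]

Write x_i = (sqrt(351) + m_i)/d_i with (m_0, d_0) = (0, 1). a_0 = floor(sqrt(351)) = 18, since 18^2 = 324 <= 351 < 361 = 19^2.
Iterate m_{i+1} = d_i*a_i - m_i, d_{i+1} = (351 - m_{i+1}^2)/d_i, a_{i+1} = floor((a_0 + m_{i+1})/d_{i+1}):
  m_1 = 1*18 - 0 = 18, d_1 = (351 - 18^2)/1 = 27/1 = 27, a_1 = floor((18 + 18)/27) = 1.
  m_2 = 27*1 - 18 = 9, d_2 = (351 - 9^2)/27 = 270/27 = 10, a_2 = floor((18 + 9)/10) = 2.
  m_3 = 10*2 - 9 = 11, d_3 = (351 - 11^2)/10 = 230/10 = 23, a_3 = floor((18 + 11)/23) = 1.
  m_4 = 23*1 - 11 = 12, d_4 = (351 - 12^2)/23 = 207/23 = 9, a_4 = floor((18 + 12)/9) = 3.
  m_5 = 9*3 - 12 = 15, d_5 = (351 - 15^2)/9 = 126/9 = 14, a_5 = floor((18 + 15)/14) = 2.
  m_6 = 14*2 - 15 = 13, d_6 = (351 - 13^2)/14 = 182/14 = 13, a_6 = floor((18 + 13)/13) = 2.
  m_7 = 13*2 - 13 = 13, d_7 = (351 - 13^2)/13 = 182/13 = 14, a_7 = floor((18 + 13)/14) = 2.
  m_8 = 14*2 - 13 = 15, d_8 = (351 - 15^2)/14 = 126/14 = 9, a_8 = floor((18 + 15)/9) = 3.
  m_9 = 9*3 - 15 = 12, d_9 = (351 - 12^2)/9 = 207/9 = 23, a_9 = floor((18 + 12)/23) = 1.
  m_10 = 23*1 - 12 = 11, d_10 = (351 - 11^2)/23 = 230/23 = 10, a_10 = floor((18 + 11)/10) = 2.
  m_11 = 10*2 - 11 = 9, d_11 = (351 - 9^2)/10 = 270/10 = 27, a_11 = floor((18 + 9)/27) = 1.
  m_12 = 27*1 - 9 = 18, d_12 = (351 - 18^2)/27 = 27/27 = 1, a_12 = floor((18 + 18)/1) = 36.
  m_13 = 1*36 - 18 = 18, d_13 = (351 - 18^2)/1 = 27/1 = 27: (m_13, d_13) = (m_1, d_1) = (18, 27), so from here the quotients repeat a_1, ..., a_12; the period length is 12.
Hence the expansion of sqrt(351) is a_0 = 18 followed by the repeating block 1, 2, 1, 3, 2, 2, 2, 3, 1, 2, 1, 36 (period 12).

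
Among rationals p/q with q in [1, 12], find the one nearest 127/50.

Expand x = 127/50 as a continued fraction with the Euclidean algorithm:
  127 = 2*50 + 27, so a_0 = 2.
  50 = 1*27 + 23, so a_1 = 1.
  27 = 1*23 + 4, so a_2 = 1.
  23 = 5*4 + 3, so a_3 = 5.
  4 = 1*3 + 1, so a_4 = 1.
  3 = 3*1 + 0, so a_5 = 3.
so x = [2; 1, 1, 5, 1, 3].
Convergents (p_i = a_i*p_{i-1} + p_{i-2}, q_i = a_i*q_{i-1} + q_{i-2} with p_{-2}=0, p_{-1}=1, q_{-2}=1, q_{-1}=0), until the denominator exceeds 12:
  i=0: a_0=2, p_0 = 2*1 + 0 = 2, q_0 = 2*0 + 1 = 1.
  i=1: a_1=1, p_1 = 1*2 + 1 = 3, q_1 = 1*1 + 0 = 1.
  i=2: a_2=1, p_2 = 1*3 + 2 = 5, q_2 = 1*1 + 1 = 2.
  i=3: a_3=5, p_3 = 5*5 + 3 = 28, q_3 = 5*2 + 1 = 11.
  i=4: a_4=1, p_4 = 1*28 + 5 = 33, q_4 = 1*11 + 2 = 13.
q_4 = 13 > 12, so the last convergent with denominator <= 12 is p_3/q_3 = 28/11.
The closest fraction with denominator <= 12 is either p_3/q_3 or the intermediate fraction (k*p_3 + p_2)/(k*q_3 + q_2) with the largest k >= 1 whose denominator stays <= 12; these approach x as k grows, and every other convergent or intermediate fraction in range is farther away.
Largest k: floor((12 - q_2)/q_3) = floor((12 - 2)/11) = 0.
Since k = 0, no intermediate fraction beyond p_3/q_3 has denominator <= 12, so the convergent 28/11 is the closest (its error is |127*11 - 28*50|/(50*11) = 3/550).

28/11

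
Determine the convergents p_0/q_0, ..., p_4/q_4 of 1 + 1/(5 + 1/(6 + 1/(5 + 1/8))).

Using the convergent recurrence p_i = a_i*p_{i-1} + p_{i-2}, q_i = a_i*q_{i-1} + q_{i-2} with p_{-2}=0, p_{-1}=1, q_{-2}=1, q_{-1}=0:
  i=0: a_0=1, p_0 = 1*1 + 0 = 1, q_0 = 1*0 + 1 = 1.
  i=1: a_1=5, p_1 = 5*1 + 1 = 6, q_1 = 5*1 + 0 = 5.
  i=2: a_2=6, p_2 = 6*6 + 1 = 37, q_2 = 6*5 + 1 = 31.
  i=3: a_3=5, p_3 = 5*37 + 6 = 191, q_3 = 5*31 + 5 = 160.
  i=4: a_4=8, p_4 = 8*191 + 37 = 1565, q_4 = 8*160 + 31 = 1311.

1/1, 6/5, 37/31, 191/160, 1565/1311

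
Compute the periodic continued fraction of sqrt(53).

Write x_i = (sqrt(53) + m_i)/d_i with (m_0, d_0) = (0, 1). a_0 = floor(sqrt(53)) = 7, since 7^2 = 49 <= 53 < 64 = 8^2.
Iterate m_{i+1} = d_i*a_i - m_i, d_{i+1} = (53 - m_{i+1}^2)/d_i, a_{i+1} = floor((a_0 + m_{i+1})/d_{i+1}):
  m_1 = 1*7 - 0 = 7, d_1 = (53 - 7^2)/1 = 4/1 = 4, a_1 = floor((7 + 7)/4) = 3.
  m_2 = 4*3 - 7 = 5, d_2 = (53 - 5^2)/4 = 28/4 = 7, a_2 = floor((7 + 5)/7) = 1.
  m_3 = 7*1 - 5 = 2, d_3 = (53 - 2^2)/7 = 49/7 = 7, a_3 = floor((7 + 2)/7) = 1.
  m_4 = 7*1 - 2 = 5, d_4 = (53 - 5^2)/7 = 28/7 = 4, a_4 = floor((7 + 5)/4) = 3.
  m_5 = 4*3 - 5 = 7, d_5 = (53 - 7^2)/4 = 4/4 = 1, a_5 = floor((7 + 7)/1) = 14.
  m_6 = 1*14 - 7 = 7, d_6 = (53 - 7^2)/1 = 4/1 = 4: (m_6, d_6) = (m_1, d_1) = (7, 4), so from here the quotients repeat a_1, ..., a_5; the period length is 5.
Hence the expansion of sqrt(53) is a_0 = 7 followed by the repeating block 3, 1, 1, 3, 14 (period 5).

[7; (3, 1, 1, 3, 14)]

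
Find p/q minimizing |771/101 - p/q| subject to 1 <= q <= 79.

Expand x = 771/101 as a continued fraction with the Euclidean algorithm:
  771 = 7*101 + 64, so a_0 = 7.
  101 = 1*64 + 37, so a_1 = 1.
  64 = 1*37 + 27, so a_2 = 1.
  37 = 1*27 + 10, so a_3 = 1.
  27 = 2*10 + 7, so a_4 = 2.
  10 = 1*7 + 3, so a_5 = 1.
  7 = 2*3 + 1, so a_6 = 2.
  3 = 3*1 + 0, so a_7 = 3.
so x = [7; 1, 1, 1, 2, 1, 2, 3].
Convergents (p_i = a_i*p_{i-1} + p_{i-2}, q_i = a_i*q_{i-1} + q_{i-2} with p_{-2}=0, p_{-1}=1, q_{-2}=1, q_{-1}=0), until the denominator exceeds 79:
  i=0: a_0=7, p_0 = 7*1 + 0 = 7, q_0 = 7*0 + 1 = 1.
  i=1: a_1=1, p_1 = 1*7 + 1 = 8, q_1 = 1*1 + 0 = 1.
  i=2: a_2=1, p_2 = 1*8 + 7 = 15, q_2 = 1*1 + 1 = 2.
  i=3: a_3=1, p_3 = 1*15 + 8 = 23, q_3 = 1*2 + 1 = 3.
  i=4: a_4=2, p_4 = 2*23 + 15 = 61, q_4 = 2*3 + 2 = 8.
  i=5: a_5=1, p_5 = 1*61 + 23 = 84, q_5 = 1*8 + 3 = 11.
  i=6: a_6=2, p_6 = 2*84 + 61 = 229, q_6 = 2*11 + 8 = 30.
  i=7: a_7=3, p_7 = 3*229 + 84 = 771, q_7 = 3*30 + 11 = 101.
q_7 = 101 > 79, so the last convergent with denominator <= 79 is p_6/q_6 = 229/30.
The closest fraction with denominator <= 79 is either p_6/q_6 or the intermediate fraction (k*p_6 + p_5)/(k*q_6 + q_5) with the largest k >= 1 whose denominator stays <= 79; these approach x as k grows, and every other convergent or intermediate fraction in range is farther away.
Largest k: floor((79 - q_5)/q_6) = floor((79 - 11)/30) = 2.
That gives (2*229 + 84)/(2*30 + 11) = 542/71.
Compare the errors: |x - 229/30| = |771*30 - 229*101|/(101*30) = 1/3030, and |x - 542/71| = |771*71 - 542*101|/(101*71) = 1/7171.
Cross-multiplying, 1*3030 = 3030 < 7171 = 1*7171, so 1/7171 is smaller: the intermediate fraction 542/71 is closer to x than 229/30.

542/71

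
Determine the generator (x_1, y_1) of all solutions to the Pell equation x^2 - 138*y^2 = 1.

First expand sqrt(138) as a continued fraction. With x_i = (sqrt(138) + m_i)/d_i and (m_0, d_0) = (0, 1): a_0 = floor(sqrt(138)) = 11, since 11^2 = 121 <= 138 < 144 = 12^2.
Iterate m_{i+1} = d_i*a_i - m_i, d_{i+1} = (138 - m_{i+1}^2)/d_i, a_{i+1} = floor((a_0 + m_{i+1})/d_{i+1}):
  m_1 = 1*11 - 0 = 11, d_1 = (138 - 11^2)/1 = 17/1 = 17, a_1 = floor((11 + 11)/17) = 1.
  m_2 = 17*1 - 11 = 6, d_2 = (138 - 6^2)/17 = 102/17 = 6, a_2 = floor((11 + 6)/6) = 2.
  m_3 = 6*2 - 6 = 6, d_3 = (138 - 6^2)/6 = 102/6 = 17, a_3 = floor((11 + 6)/17) = 1.
  m_4 = 17*1 - 6 = 11, d_4 = (138 - 11^2)/17 = 17/17 = 1, a_4 = floor((11 + 11)/1) = 22.
  m_5 = 1*22 - 11 = 11, d_5 = (138 - 11^2)/1 = 17/1 = 17: (m_5, d_5) = (m_1, d_1) = (11, 17), so from here the quotients repeat a_1, ..., a_4; the period length is 4.
So sqrt(138) = [11; (1, 2, 1, 22)] with period length k = 4.
k is even, so the fundamental solution of x^2 - 138y^2 = 1 is (p_{k-1}, q_{k-1}) = (p_3, q_3); compute convergents through index 3.
Convergents (p_i = a_i*p_{i-1} + p_{i-2}, q_i = a_i*q_{i-1} + q_{i-2} with p_{-2}=0, p_{-1}=1, q_{-2}=1, q_{-1}=0):
  i=0: a_0=11, p_0 = 11*1 + 0 = 11, q_0 = 11*0 + 1 = 1.
  i=1: a_1=1, p_1 = 1*11 + 1 = 12, q_1 = 1*1 + 0 = 1.
  i=2: a_2=2, p_2 = 2*12 + 11 = 35, q_2 = 2*1 + 1 = 3.
  i=3: a_3=1, p_3 = 1*35 + 12 = 47, q_3 = 1*3 + 1 = 4.
Check: 47^2 - 138*4^2 = 2209 - 2208 = 1, so (x, y) = (47, 4) solves the equation, and by the theorem it is the least positive solution.

(x, y) = (47, 4)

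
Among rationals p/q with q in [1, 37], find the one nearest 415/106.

137/35

Expand x = 415/106 as a continued fraction with the Euclidean algorithm:
  415 = 3*106 + 97, so a_0 = 3.
  106 = 1*97 + 9, so a_1 = 1.
  97 = 10*9 + 7, so a_2 = 10.
  9 = 1*7 + 2, so a_3 = 1.
  7 = 3*2 + 1, so a_4 = 3.
  2 = 2*1 + 0, so a_5 = 2.
so x = [3; 1, 10, 1, 3, 2].
Convergents (p_i = a_i*p_{i-1} + p_{i-2}, q_i = a_i*q_{i-1} + q_{i-2} with p_{-2}=0, p_{-1}=1, q_{-2}=1, q_{-1}=0), until the denominator exceeds 37:
  i=0: a_0=3, p_0 = 3*1 + 0 = 3, q_0 = 3*0 + 1 = 1.
  i=1: a_1=1, p_1 = 1*3 + 1 = 4, q_1 = 1*1 + 0 = 1.
  i=2: a_2=10, p_2 = 10*4 + 3 = 43, q_2 = 10*1 + 1 = 11.
  i=3: a_3=1, p_3 = 1*43 + 4 = 47, q_3 = 1*11 + 1 = 12.
  i=4: a_4=3, p_4 = 3*47 + 43 = 184, q_4 = 3*12 + 11 = 47.
q_4 = 47 > 37, so the last convergent with denominator <= 37 is p_3/q_3 = 47/12.
The closest fraction with denominator <= 37 is either p_3/q_3 or the intermediate fraction (k*p_3 + p_2)/(k*q_3 + q_2) with the largest k >= 1 whose denominator stays <= 37; these approach x as k grows, and every other convergent or intermediate fraction in range is farther away.
Largest k: floor((37 - q_2)/q_3) = floor((37 - 11)/12) = 2.
That gives (2*47 + 43)/(2*12 + 11) = 137/35.
Compare the errors: |x - 47/12| = |415*12 - 47*106|/(106*12) = 2/1272, and |x - 137/35| = |415*35 - 137*106|/(106*35) = 3/3710.
Cross-multiplying, 3*1272 = 3816 < 7420 = 2*3710, so 3/3710 is smaller: the intermediate fraction 137/35 is closer to x than 47/12.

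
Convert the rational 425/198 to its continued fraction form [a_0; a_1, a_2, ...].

Run the Euclidean algorithm on 425 and 198; the successive quotients are the partial quotients a_0, a_1, ... (each step inverts the fractional part left over by the previous one):
  425 = 2*198 + 29, so a_0 = 2.
  198 = 6*29 + 24, so a_1 = 6.
  29 = 1*24 + 5, so a_2 = 1.
  24 = 4*5 + 4, so a_3 = 4.
  5 = 1*4 + 1, so a_4 = 1.
  4 = 4*1 + 0, so a_5 = 4.
The remainder reaches 0 after 6 divisions, so the expansion has 6 partial quotients, read off in order.

[2; 6, 1, 4, 1, 4]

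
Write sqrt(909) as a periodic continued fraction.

Write x_i = (sqrt(909) + m_i)/d_i with (m_0, d_0) = (0, 1). a_0 = floor(sqrt(909)) = 30, since 30^2 = 900 <= 909 < 961 = 31^2.
Iterate m_{i+1} = d_i*a_i - m_i, d_{i+1} = (909 - m_{i+1}^2)/d_i, a_{i+1} = floor((a_0 + m_{i+1})/d_{i+1}):
  m_1 = 1*30 - 0 = 30, d_1 = (909 - 30^2)/1 = 9/1 = 9, a_1 = floor((30 + 30)/9) = 6.
  m_2 = 9*6 - 30 = 24, d_2 = (909 - 24^2)/9 = 333/9 = 37, a_2 = floor((30 + 24)/37) = 1.
  m_3 = 37*1 - 24 = 13, d_3 = (909 - 13^2)/37 = 740/37 = 20, a_3 = floor((30 + 13)/20) = 2.
  m_4 = 20*2 - 13 = 27, d_4 = (909 - 27^2)/20 = 180/20 = 9, a_4 = floor((30 + 27)/9) = 6.
  m_5 = 9*6 - 27 = 27, d_5 = (909 - 27^2)/9 = 180/9 = 20, a_5 = floor((30 + 27)/20) = 2.
  m_6 = 20*2 - 27 = 13, d_6 = (909 - 13^2)/20 = 740/20 = 37, a_6 = floor((30 + 13)/37) = 1.
  m_7 = 37*1 - 13 = 24, d_7 = (909 - 24^2)/37 = 333/37 = 9, a_7 = floor((30 + 24)/9) = 6.
  m_8 = 9*6 - 24 = 30, d_8 = (909 - 30^2)/9 = 9/9 = 1, a_8 = floor((30 + 30)/1) = 60.
  m_9 = 1*60 - 30 = 30, d_9 = (909 - 30^2)/1 = 9/1 = 9: (m_9, d_9) = (m_1, d_1) = (30, 9), so from here the quotients repeat a_1, ..., a_8; the period length is 8.
Hence the expansion of sqrt(909) is a_0 = 30 followed by the repeating block 6, 1, 2, 6, 2, 1, 6, 60 (period 8).

[30; (6, 1, 2, 6, 2, 1, 6, 60)]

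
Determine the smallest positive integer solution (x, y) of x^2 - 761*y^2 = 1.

First expand sqrt(761) as a continued fraction. With x_i = (sqrt(761) + m_i)/d_i and (m_0, d_0) = (0, 1): a_0 = floor(sqrt(761)) = 27, since 27^2 = 729 <= 761 < 784 = 28^2.
Iterate m_{i+1} = d_i*a_i - m_i, d_{i+1} = (761 - m_{i+1}^2)/d_i, a_{i+1} = floor((a_0 + m_{i+1})/d_{i+1}):
  m_1 = 1*27 - 0 = 27, d_1 = (761 - 27^2)/1 = 32/1 = 32, a_1 = floor((27 + 27)/32) = 1.
  m_2 = 32*1 - 27 = 5, d_2 = (761 - 5^2)/32 = 736/32 = 23, a_2 = floor((27 + 5)/23) = 1.
  m_3 = 23*1 - 5 = 18, d_3 = (761 - 18^2)/23 = 437/23 = 19, a_3 = floor((27 + 18)/19) = 2.
  m_4 = 19*2 - 18 = 20, d_4 = (761 - 20^2)/19 = 361/19 = 19, a_4 = floor((27 + 20)/19) = 2.
  m_5 = 19*2 - 20 = 18, d_5 = (761 - 18^2)/19 = 437/19 = 23, a_5 = floor((27 + 18)/23) = 1.
  m_6 = 23*1 - 18 = 5, d_6 = (761 - 5^2)/23 = 736/23 = 32, a_6 = floor((27 + 5)/32) = 1.
  m_7 = 32*1 - 5 = 27, d_7 = (761 - 27^2)/32 = 32/32 = 1, a_7 = floor((27 + 27)/1) = 54.
  m_8 = 1*54 - 27 = 27, d_8 = (761 - 27^2)/1 = 32/1 = 32: (m_8, d_8) = (m_1, d_1) = (27, 32), so from here the quotients repeat a_1, ..., a_7; the period length is 7.
So sqrt(761) = [27; (1, 1, 2, 2, 1, 1, 54)] with period length k = 7.
k is odd, so (p_{k-1}, q_{k-1}) only solves x^2 - 761y^2 = -1 and the fundamental solution of x^2 - 761y^2 = 1 is (p_{2k-1}, q_{2k-1}) = (p_13, q_13); compute convergents through index 13, running through the period twice.
Convergents (p_i = a_i*p_{i-1} + p_{i-2}, q_i = a_i*q_{i-1} + q_{i-2} with p_{-2}=0, p_{-1}=1, q_{-2}=1, q_{-1}=0):
  i=0: a_0=27, p_0 = 27*1 + 0 = 27, q_0 = 27*0 + 1 = 1.
  i=1: a_1=1, p_1 = 1*27 + 1 = 28, q_1 = 1*1 + 0 = 1.
  i=2: a_2=1, p_2 = 1*28 + 27 = 55, q_2 = 1*1 + 1 = 2.
  i=3: a_3=2, p_3 = 2*55 + 28 = 138, q_3 = 2*2 + 1 = 5.
  i=4: a_4=2, p_4 = 2*138 + 55 = 331, q_4 = 2*5 + 2 = 12.
  i=5: a_5=1, p_5 = 1*331 + 138 = 469, q_5 = 1*12 + 5 = 17.
  i=6: a_6=1, p_6 = 1*469 + 331 = 800, q_6 = 1*17 + 12 = 29.
  i=7: a_7=54, p_7 = 54*800 + 469 = 43669, q_7 = 54*29 + 17 = 1583.
  i=8: a_8=1, p_8 = 1*43669 + 800 = 44469, q_8 = 1*1583 + 29 = 1612.
  i=9: a_9=1, p_9 = 1*44469 + 43669 = 88138, q_9 = 1*1612 + 1583 = 3195.
  i=10: a_10=2, p_10 = 2*88138 + 44469 = 220745, q_10 = 2*3195 + 1612 = 8002.
  i=11: a_11=2, p_11 = 2*220745 + 88138 = 529628, q_11 = 2*8002 + 3195 = 19199.
  i=12: a_12=1, p_12 = 1*529628 + 220745 = 750373, q_12 = 1*19199 + 8002 = 27201.
  i=13: a_13=1, p_13 = 1*750373 + 529628 = 1280001, q_13 = 1*27201 + 19199 = 46400.
Indeed p_6^2 - 761*q_6^2 = 640000 - 640001 = -1, not +1.
Check: 1280001^2 - 761*46400^2 = 1638402560001 - 1638402560000 = 1, so (x, y) = (1280001, 46400) solves the equation, and by the theorem it is the least positive solution.

(x, y) = (1280001, 46400)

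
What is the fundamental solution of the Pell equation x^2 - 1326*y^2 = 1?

(x, y) = (2549, 70)

First expand sqrt(1326) as a continued fraction. With x_i = (sqrt(1326) + m_i)/d_i and (m_0, d_0) = (0, 1): a_0 = floor(sqrt(1326)) = 36, since 36^2 = 1296 <= 1326 < 1369 = 37^2.
Iterate m_{i+1} = d_i*a_i - m_i, d_{i+1} = (1326 - m_{i+1}^2)/d_i, a_{i+1} = floor((a_0 + m_{i+1})/d_{i+1}):
  m_1 = 1*36 - 0 = 36, d_1 = (1326 - 36^2)/1 = 30/1 = 30, a_1 = floor((36 + 36)/30) = 2.
  m_2 = 30*2 - 36 = 24, d_2 = (1326 - 24^2)/30 = 750/30 = 25, a_2 = floor((36 + 24)/25) = 2.
  m_3 = 25*2 - 24 = 26, d_3 = (1326 - 26^2)/25 = 650/25 = 26, a_3 = floor((36 + 26)/26) = 2.
  m_4 = 26*2 - 26 = 26, d_4 = (1326 - 26^2)/26 = 650/26 = 25, a_4 = floor((36 + 26)/25) = 2.
  m_5 = 25*2 - 26 = 24, d_5 = (1326 - 24^2)/25 = 750/25 = 30, a_5 = floor((36 + 24)/30) = 2.
  m_6 = 30*2 - 24 = 36, d_6 = (1326 - 36^2)/30 = 30/30 = 1, a_6 = floor((36 + 36)/1) = 72.
  m_7 = 1*72 - 36 = 36, d_7 = (1326 - 36^2)/1 = 30/1 = 30: (m_7, d_7) = (m_1, d_1) = (36, 30), so from here the quotients repeat a_1, ..., a_6; the period length is 6.
So sqrt(1326) = [36; (2, 2, 2, 2, 2, 72)] with period length k = 6.
k is even, so the fundamental solution of x^2 - 1326y^2 = 1 is (p_{k-1}, q_{k-1}) = (p_5, q_5); compute convergents through index 5.
Convergents (p_i = a_i*p_{i-1} + p_{i-2}, q_i = a_i*q_{i-1} + q_{i-2} with p_{-2}=0, p_{-1}=1, q_{-2}=1, q_{-1}=0):
  i=0: a_0=36, p_0 = 36*1 + 0 = 36, q_0 = 36*0 + 1 = 1.
  i=1: a_1=2, p_1 = 2*36 + 1 = 73, q_1 = 2*1 + 0 = 2.
  i=2: a_2=2, p_2 = 2*73 + 36 = 182, q_2 = 2*2 + 1 = 5.
  i=3: a_3=2, p_3 = 2*182 + 73 = 437, q_3 = 2*5 + 2 = 12.
  i=4: a_4=2, p_4 = 2*437 + 182 = 1056, q_4 = 2*12 + 5 = 29.
  i=5: a_5=2, p_5 = 2*1056 + 437 = 2549, q_5 = 2*29 + 12 = 70.
Check: 2549^2 - 1326*70^2 = 6497401 - 6497400 = 1, so (x, y) = (2549, 70) solves the equation, and by the theorem it is the least positive solution.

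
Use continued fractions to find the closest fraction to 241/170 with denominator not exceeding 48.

61/43

Expand x = 241/170 as a continued fraction with the Euclidean algorithm:
  241 = 1*170 + 71, so a_0 = 1.
  170 = 2*71 + 28, so a_1 = 2.
  71 = 2*28 + 15, so a_2 = 2.
  28 = 1*15 + 13, so a_3 = 1.
  15 = 1*13 + 2, so a_4 = 1.
  13 = 6*2 + 1, so a_5 = 6.
  2 = 2*1 + 0, so a_6 = 2.
so x = [1; 2, 2, 1, 1, 6, 2].
Convergents (p_i = a_i*p_{i-1} + p_{i-2}, q_i = a_i*q_{i-1} + q_{i-2} with p_{-2}=0, p_{-1}=1, q_{-2}=1, q_{-1}=0), until the denominator exceeds 48:
  i=0: a_0=1, p_0 = 1*1 + 0 = 1, q_0 = 1*0 + 1 = 1.
  i=1: a_1=2, p_1 = 2*1 + 1 = 3, q_1 = 2*1 + 0 = 2.
  i=2: a_2=2, p_2 = 2*3 + 1 = 7, q_2 = 2*2 + 1 = 5.
  i=3: a_3=1, p_3 = 1*7 + 3 = 10, q_3 = 1*5 + 2 = 7.
  i=4: a_4=1, p_4 = 1*10 + 7 = 17, q_4 = 1*7 + 5 = 12.
  i=5: a_5=6, p_5 = 6*17 + 10 = 112, q_5 = 6*12 + 7 = 79.
q_5 = 79 > 48, so the last convergent with denominator <= 48 is p_4/q_4 = 17/12.
The closest fraction with denominator <= 48 is either p_4/q_4 or the intermediate fraction (k*p_4 + p_3)/(k*q_4 + q_3) with the largest k >= 1 whose denominator stays <= 48; these approach x as k grows, and every other convergent or intermediate fraction in range is farther away.
Largest k: floor((48 - q_3)/q_4) = floor((48 - 7)/12) = 3.
That gives (3*17 + 10)/(3*12 + 7) = 61/43.
Compare the errors: |x - 17/12| = |241*12 - 17*170|/(170*12) = 2/2040, and |x - 61/43| = |241*43 - 61*170|/(170*43) = 7/7310.
Cross-multiplying, 7*2040 = 14280 < 14620 = 2*7310, so 7/7310 is smaller: the intermediate fraction 61/43 is closer to x than 17/12.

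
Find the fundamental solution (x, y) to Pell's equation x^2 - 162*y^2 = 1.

(x, y) = (19601, 1540)

First expand sqrt(162) as a continued fraction. With x_i = (sqrt(162) + m_i)/d_i and (m_0, d_0) = (0, 1): a_0 = floor(sqrt(162)) = 12, since 12^2 = 144 <= 162 < 169 = 13^2.
Iterate m_{i+1} = d_i*a_i - m_i, d_{i+1} = (162 - m_{i+1}^2)/d_i, a_{i+1} = floor((a_0 + m_{i+1})/d_{i+1}):
  m_1 = 1*12 - 0 = 12, d_1 = (162 - 12^2)/1 = 18/1 = 18, a_1 = floor((12 + 12)/18) = 1.
  m_2 = 18*1 - 12 = 6, d_2 = (162 - 6^2)/18 = 126/18 = 7, a_2 = floor((12 + 6)/7) = 2.
  m_3 = 7*2 - 6 = 8, d_3 = (162 - 8^2)/7 = 98/7 = 14, a_3 = floor((12 + 8)/14) = 1.
  m_4 = 14*1 - 8 = 6, d_4 = (162 - 6^2)/14 = 126/14 = 9, a_4 = floor((12 + 6)/9) = 2.
  m_5 = 9*2 - 6 = 12, d_5 = (162 - 12^2)/9 = 18/9 = 2, a_5 = floor((12 + 12)/2) = 12.
  m_6 = 2*12 - 12 = 12, d_6 = (162 - 12^2)/2 = 18/2 = 9, a_6 = floor((12 + 12)/9) = 2.
  m_7 = 9*2 - 12 = 6, d_7 = (162 - 6^2)/9 = 126/9 = 14, a_7 = floor((12 + 6)/14) = 1.
  m_8 = 14*1 - 6 = 8, d_8 = (162 - 8^2)/14 = 98/14 = 7, a_8 = floor((12 + 8)/7) = 2.
  m_9 = 7*2 - 8 = 6, d_9 = (162 - 6^2)/7 = 126/7 = 18, a_9 = floor((12 + 6)/18) = 1.
  m_10 = 18*1 - 6 = 12, d_10 = (162 - 12^2)/18 = 18/18 = 1, a_10 = floor((12 + 12)/1) = 24.
  m_11 = 1*24 - 12 = 12, d_11 = (162 - 12^2)/1 = 18/1 = 18: (m_11, d_11) = (m_1, d_1) = (12, 18), so from here the quotients repeat a_1, ..., a_10; the period length is 10.
So sqrt(162) = [12; (1, 2, 1, 2, 12, 2, 1, 2, 1, 24)] with period length k = 10.
k is even, so the fundamental solution of x^2 - 162y^2 = 1 is (p_{k-1}, q_{k-1}) = (p_9, q_9); compute convergents through index 9.
Convergents (p_i = a_i*p_{i-1} + p_{i-2}, q_i = a_i*q_{i-1} + q_{i-2} with p_{-2}=0, p_{-1}=1, q_{-2}=1, q_{-1}=0):
  i=0: a_0=12, p_0 = 12*1 + 0 = 12, q_0 = 12*0 + 1 = 1.
  i=1: a_1=1, p_1 = 1*12 + 1 = 13, q_1 = 1*1 + 0 = 1.
  i=2: a_2=2, p_2 = 2*13 + 12 = 38, q_2 = 2*1 + 1 = 3.
  i=3: a_3=1, p_3 = 1*38 + 13 = 51, q_3 = 1*3 + 1 = 4.
  i=4: a_4=2, p_4 = 2*51 + 38 = 140, q_4 = 2*4 + 3 = 11.
  i=5: a_5=12, p_5 = 12*140 + 51 = 1731, q_5 = 12*11 + 4 = 136.
  i=6: a_6=2, p_6 = 2*1731 + 140 = 3602, q_6 = 2*136 + 11 = 283.
  i=7: a_7=1, p_7 = 1*3602 + 1731 = 5333, q_7 = 1*283 + 136 = 419.
  i=8: a_8=2, p_8 = 2*5333 + 3602 = 14268, q_8 = 2*419 + 283 = 1121.
  i=9: a_9=1, p_9 = 1*14268 + 5333 = 19601, q_9 = 1*1121 + 419 = 1540.
Check: 19601^2 - 162*1540^2 = 384199201 - 384199200 = 1, so (x, y) = (19601, 1540) solves the equation, and by the theorem it is the least positive solution.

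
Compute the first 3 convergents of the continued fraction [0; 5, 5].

Using the convergent recurrence p_i = a_i*p_{i-1} + p_{i-2}, q_i = a_i*q_{i-1} + q_{i-2} with p_{-2}=0, p_{-1}=1, q_{-2}=1, q_{-1}=0:
  i=0: a_0=0, p_0 = 0*1 + 0 = 0, q_0 = 0*0 + 1 = 1.
  i=1: a_1=5, p_1 = 5*0 + 1 = 1, q_1 = 5*1 + 0 = 5.
  i=2: a_2=5, p_2 = 5*1 + 0 = 5, q_2 = 5*5 + 1 = 26.

0/1, 1/5, 5/26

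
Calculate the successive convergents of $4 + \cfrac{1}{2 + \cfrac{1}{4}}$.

Using the convergent recurrence p_i = a_i*p_{i-1} + p_{i-2}, q_i = a_i*q_{i-1} + q_{i-2} with p_{-2}=0, p_{-1}=1, q_{-2}=1, q_{-1}=0:
  i=0: a_0=4, p_0 = 4*1 + 0 = 4, q_0 = 4*0 + 1 = 1.
  i=1: a_1=2, p_1 = 2*4 + 1 = 9, q_1 = 2*1 + 0 = 2.
  i=2: a_2=4, p_2 = 4*9 + 4 = 40, q_2 = 4*2 + 1 = 9.

4/1, 9/2, 40/9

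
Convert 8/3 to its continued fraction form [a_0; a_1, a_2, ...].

[2; 1, 2]

Run the Euclidean algorithm on 8 and 3; the successive quotients are the partial quotients a_0, a_1, ... (each step inverts the fractional part left over by the previous one):
  8 = 2*3 + 2, so a_0 = 2.
  3 = 1*2 + 1, so a_1 = 1.
  2 = 2*1 + 0, so a_2 = 2.
The remainder reaches 0 after 3 divisions, so the expansion has 3 partial quotients, read off in order.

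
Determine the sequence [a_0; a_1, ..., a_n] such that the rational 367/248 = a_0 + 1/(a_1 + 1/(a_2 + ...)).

[1; 2, 11, 1, 9]

Run the Euclidean algorithm on 367 and 248; the successive quotients are the partial quotients a_0, a_1, ... (each step inverts the fractional part left over by the previous one):
  367 = 1*248 + 119, so a_0 = 1.
  248 = 2*119 + 10, so a_1 = 2.
  119 = 11*10 + 9, so a_2 = 11.
  10 = 1*9 + 1, so a_3 = 1.
  9 = 9*1 + 0, so a_4 = 9.
The remainder reaches 0 after 5 divisions, so the expansion has 5 partial quotients, read off in order.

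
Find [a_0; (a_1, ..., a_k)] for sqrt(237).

Write x_i = (sqrt(237) + m_i)/d_i with (m_0, d_0) = (0, 1). a_0 = floor(sqrt(237)) = 15, since 15^2 = 225 <= 237 < 256 = 16^2.
Iterate m_{i+1} = d_i*a_i - m_i, d_{i+1} = (237 - m_{i+1}^2)/d_i, a_{i+1} = floor((a_0 + m_{i+1})/d_{i+1}):
  m_1 = 1*15 - 0 = 15, d_1 = (237 - 15^2)/1 = 12/1 = 12, a_1 = floor((15 + 15)/12) = 2.
  m_2 = 12*2 - 15 = 9, d_2 = (237 - 9^2)/12 = 156/12 = 13, a_2 = floor((15 + 9)/13) = 1.
  m_3 = 13*1 - 9 = 4, d_3 = (237 - 4^2)/13 = 221/13 = 17, a_3 = floor((15 + 4)/17) = 1.
  m_4 = 17*1 - 4 = 13, d_4 = (237 - 13^2)/17 = 68/17 = 4, a_4 = floor((15 + 13)/4) = 7.
  m_5 = 4*7 - 13 = 15, d_5 = (237 - 15^2)/4 = 12/4 = 3, a_5 = floor((15 + 15)/3) = 10.
  m_6 = 3*10 - 15 = 15, d_6 = (237 - 15^2)/3 = 12/3 = 4, a_6 = floor((15 + 15)/4) = 7.
  m_7 = 4*7 - 15 = 13, d_7 = (237 - 13^2)/4 = 68/4 = 17, a_7 = floor((15 + 13)/17) = 1.
  m_8 = 17*1 - 13 = 4, d_8 = (237 - 4^2)/17 = 221/17 = 13, a_8 = floor((15 + 4)/13) = 1.
  m_9 = 13*1 - 4 = 9, d_9 = (237 - 9^2)/13 = 156/13 = 12, a_9 = floor((15 + 9)/12) = 2.
  m_10 = 12*2 - 9 = 15, d_10 = (237 - 15^2)/12 = 12/12 = 1, a_10 = floor((15 + 15)/1) = 30.
  m_11 = 1*30 - 15 = 15, d_11 = (237 - 15^2)/1 = 12/1 = 12: (m_11, d_11) = (m_1, d_1) = (15, 12), so from here the quotients repeat a_1, ..., a_10; the period length is 10.
Hence the expansion of sqrt(237) is a_0 = 15 followed by the repeating block 2, 1, 1, 7, 10, 7, 1, 1, 2, 30 (period 10).

[15; (2, 1, 1, 7, 10, 7, 1, 1, 2, 30)]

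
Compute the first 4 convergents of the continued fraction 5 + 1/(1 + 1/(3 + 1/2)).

5/1, 6/1, 23/4, 52/9

Using the convergent recurrence p_i = a_i*p_{i-1} + p_{i-2}, q_i = a_i*q_{i-1} + q_{i-2} with p_{-2}=0, p_{-1}=1, q_{-2}=1, q_{-1}=0:
  i=0: a_0=5, p_0 = 5*1 + 0 = 5, q_0 = 5*0 + 1 = 1.
  i=1: a_1=1, p_1 = 1*5 + 1 = 6, q_1 = 1*1 + 0 = 1.
  i=2: a_2=3, p_2 = 3*6 + 5 = 23, q_2 = 3*1 + 1 = 4.
  i=3: a_3=2, p_3 = 2*23 + 6 = 52, q_3 = 2*4 + 1 = 9.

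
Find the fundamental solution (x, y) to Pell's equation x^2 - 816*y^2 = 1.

(x, y) = (4999, 175)

First expand sqrt(816) as a continued fraction. With x_i = (sqrt(816) + m_i)/d_i and (m_0, d_0) = (0, 1): a_0 = floor(sqrt(816)) = 28, since 28^2 = 784 <= 816 < 841 = 29^2.
Iterate m_{i+1} = d_i*a_i - m_i, d_{i+1} = (816 - m_{i+1}^2)/d_i, a_{i+1} = floor((a_0 + m_{i+1})/d_{i+1}):
  m_1 = 1*28 - 0 = 28, d_1 = (816 - 28^2)/1 = 32/1 = 32, a_1 = floor((28 + 28)/32) = 1.
  m_2 = 32*1 - 28 = 4, d_2 = (816 - 4^2)/32 = 800/32 = 25, a_2 = floor((28 + 4)/25) = 1.
  m_3 = 25*1 - 4 = 21, d_3 = (816 - 21^2)/25 = 375/25 = 15, a_3 = floor((28 + 21)/15) = 3.
  m_4 = 15*3 - 21 = 24, d_4 = (816 - 24^2)/15 = 240/15 = 16, a_4 = floor((28 + 24)/16) = 3.
  m_5 = 16*3 - 24 = 24, d_5 = (816 - 24^2)/16 = 240/16 = 15, a_5 = floor((28 + 24)/15) = 3.
  m_6 = 15*3 - 24 = 21, d_6 = (816 - 21^2)/15 = 375/15 = 25, a_6 = floor((28 + 21)/25) = 1.
  m_7 = 25*1 - 21 = 4, d_7 = (816 - 4^2)/25 = 800/25 = 32, a_7 = floor((28 + 4)/32) = 1.
  m_8 = 32*1 - 4 = 28, d_8 = (816 - 28^2)/32 = 32/32 = 1, a_8 = floor((28 + 28)/1) = 56.
  m_9 = 1*56 - 28 = 28, d_9 = (816 - 28^2)/1 = 32/1 = 32: (m_9, d_9) = (m_1, d_1) = (28, 32), so from here the quotients repeat a_1, ..., a_8; the period length is 8.
So sqrt(816) = [28; (1, 1, 3, 3, 3, 1, 1, 56)] with period length k = 8.
k is even, so the fundamental solution of x^2 - 816y^2 = 1 is (p_{k-1}, q_{k-1}) = (p_7, q_7); compute convergents through index 7.
Convergents (p_i = a_i*p_{i-1} + p_{i-2}, q_i = a_i*q_{i-1} + q_{i-2} with p_{-2}=0, p_{-1}=1, q_{-2}=1, q_{-1}=0):
  i=0: a_0=28, p_0 = 28*1 + 0 = 28, q_0 = 28*0 + 1 = 1.
  i=1: a_1=1, p_1 = 1*28 + 1 = 29, q_1 = 1*1 + 0 = 1.
  i=2: a_2=1, p_2 = 1*29 + 28 = 57, q_2 = 1*1 + 1 = 2.
  i=3: a_3=3, p_3 = 3*57 + 29 = 200, q_3 = 3*2 + 1 = 7.
  i=4: a_4=3, p_4 = 3*200 + 57 = 657, q_4 = 3*7 + 2 = 23.
  i=5: a_5=3, p_5 = 3*657 + 200 = 2171, q_5 = 3*23 + 7 = 76.
  i=6: a_6=1, p_6 = 1*2171 + 657 = 2828, q_6 = 1*76 + 23 = 99.
  i=7: a_7=1, p_7 = 1*2828 + 2171 = 4999, q_7 = 1*99 + 76 = 175.
Check: 4999^2 - 816*175^2 = 24990001 - 24990000 = 1, so (x, y) = (4999, 175) solves the equation, and by the theorem it is the least positive solution.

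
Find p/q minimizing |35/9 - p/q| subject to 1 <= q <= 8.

Expand x = 35/9 as a continued fraction with the Euclidean algorithm:
  35 = 3*9 + 8, so a_0 = 3.
  9 = 1*8 + 1, so a_1 = 1.
  8 = 8*1 + 0, so a_2 = 8.
so x = [3; 1, 8].
Convergents (p_i = a_i*p_{i-1} + p_{i-2}, q_i = a_i*q_{i-1} + q_{i-2} with p_{-2}=0, p_{-1}=1, q_{-2}=1, q_{-1}=0), until the denominator exceeds 8:
  i=0: a_0=3, p_0 = 3*1 + 0 = 3, q_0 = 3*0 + 1 = 1.
  i=1: a_1=1, p_1 = 1*3 + 1 = 4, q_1 = 1*1 + 0 = 1.
  i=2: a_2=8, p_2 = 8*4 + 3 = 35, q_2 = 8*1 + 1 = 9.
q_2 = 9 > 8, so the last convergent with denominator <= 8 is p_1/q_1 = 4/1.
The closest fraction with denominator <= 8 is either p_1/q_1 or the intermediate fraction (k*p_1 + p_0)/(k*q_1 + q_0) with the largest k >= 1 whose denominator stays <= 8; these approach x as k grows, and every other convergent or intermediate fraction in range is farther away.
Largest k: floor((8 - q_0)/q_1) = floor((8 - 1)/1) = 7.
That gives (7*4 + 3)/(7*1 + 1) = 31/8.
Compare the errors: |x - 4/1| = |35*1 - 4*9|/(9*1) = 1/9, and |x - 31/8| = |35*8 - 31*9|/(9*8) = 1/72.
Cross-multiplying, 1*9 = 9 < 72 = 1*72, so 1/72 is smaller: the intermediate fraction 31/8 is closer to x than 4/1.

31/8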